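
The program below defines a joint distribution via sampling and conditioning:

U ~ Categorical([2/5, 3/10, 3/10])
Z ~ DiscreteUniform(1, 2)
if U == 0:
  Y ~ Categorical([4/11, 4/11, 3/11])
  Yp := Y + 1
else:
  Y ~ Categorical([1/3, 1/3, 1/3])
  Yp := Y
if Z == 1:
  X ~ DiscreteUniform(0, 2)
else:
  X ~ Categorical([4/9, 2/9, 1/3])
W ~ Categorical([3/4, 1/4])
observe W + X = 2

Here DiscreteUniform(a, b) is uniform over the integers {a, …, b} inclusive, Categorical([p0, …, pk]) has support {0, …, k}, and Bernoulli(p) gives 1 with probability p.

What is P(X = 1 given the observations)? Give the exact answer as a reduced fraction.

P(X = 1 | obs) = 5/23

Enumerate traces; 36 have nonzero weight after conditioning:
  (U=0, Z=1, Y=0, X=1, W=1) weight 1/165
  (U=0, Z=1, Y=0, X=2, W=0) weight 1/55
  (U=0, Z=1, Y=1, X=1, W=1) weight 1/165
  (U=0, Z=1, Y=1, X=2, W=0) weight 1/55
  (U=0, Z=1, Y=2, X=1, W=1) weight 1/220
  (U=0, Z=1, Y=2, X=2, W=0) weight 3/220
  (U=0, Z=2, Y=0, X=1, W=1) weight 2/495
  (U=0, Z=2, Y=0, X=2, W=0) weight 1/55
  … 28 more
Group by X:
  weight(X=1) = 5/72
  weight(X=2) = 1/4
Total weight = 5/72 + 1/4 = 23/72
P(X=1 | obs) = 5/72 / 23/72 = 5/23
P(X=2 | obs) = 1/4 / 23/72 = 18/23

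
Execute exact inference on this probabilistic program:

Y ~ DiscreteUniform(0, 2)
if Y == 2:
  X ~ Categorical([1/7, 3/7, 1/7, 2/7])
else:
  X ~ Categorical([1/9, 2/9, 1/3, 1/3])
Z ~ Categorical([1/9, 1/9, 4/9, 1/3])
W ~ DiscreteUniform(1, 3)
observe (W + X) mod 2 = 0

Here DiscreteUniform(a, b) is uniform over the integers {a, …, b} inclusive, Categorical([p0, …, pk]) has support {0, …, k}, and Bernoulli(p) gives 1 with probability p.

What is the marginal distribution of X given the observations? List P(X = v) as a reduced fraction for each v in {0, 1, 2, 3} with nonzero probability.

P(X=0) = 23/304, P(X=1) = 55/152, P(X=2) = 51/304, P(X=3) = 15/38

Enumerate traces; 72 have nonzero weight after conditioning:
  (Y=0, X=0, Z=0, W=2) weight 1/729
  (Y=0, X=0, Z=1, W=2) weight 1/729
  (Y=0, X=0, Z=2, W=2) weight 4/729
  (Y=0, X=0, Z=3, W=2) weight 1/243
  (Y=0, X=1, Z=0, W=1) weight 2/729
  (Y=0, X=1, Z=0, W=3) weight 2/729
  (Y=0, X=1, Z=1, W=1) weight 2/729
  (Y=0, X=1, Z=1, W=3) weight 2/729
  (Y=0, X=2, Z=0, W=2) weight 1/243
  (Y=0, X=3, Z=0, W=1) weight 1/243
  … 62 more
Group by X:
  weight(X=0) = 23/567
  weight(X=1) = 110/567
  weight(X=2) = 17/189
  weight(X=3) = 40/189
Total weight = 23/567 + 110/567 + 17/189 + 40/189 = 304/567
P(X=0 | obs) = 23/567 / 304/567 = 23/304
P(X=1 | obs) = 110/567 / 304/567 = 55/152
P(X=2 | obs) = 17/189 / 304/567 = 51/304
P(X=3 | obs) = 40/189 / 304/567 = 15/38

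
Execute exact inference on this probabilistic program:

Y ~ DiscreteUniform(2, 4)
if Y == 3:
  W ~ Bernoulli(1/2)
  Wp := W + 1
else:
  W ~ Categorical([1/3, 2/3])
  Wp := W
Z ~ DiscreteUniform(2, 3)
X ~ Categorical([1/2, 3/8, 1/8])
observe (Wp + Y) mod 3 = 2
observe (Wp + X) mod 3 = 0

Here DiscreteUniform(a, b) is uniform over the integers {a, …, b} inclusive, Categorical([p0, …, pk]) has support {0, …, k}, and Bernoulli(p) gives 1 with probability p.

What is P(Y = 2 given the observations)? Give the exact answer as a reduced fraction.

Enumerate traces; 6 have nonzero weight after conditioning:
  (Y=2, W=0, Z=2, X=0) weight 1/36
  (Y=2, W=0, Z=3, X=0) weight 1/36
  (Y=3, W=1, Z=2, X=1) weight 1/32
  (Y=3, W=1, Z=3, X=1) weight 1/32
  (Y=4, W=1, Z=2, X=2) weight 1/72
  (Y=4, W=1, Z=3, X=2) weight 1/72
Group by Y:
  weight(Y=2) = 1/18
  weight(Y=3) = 1/16
  weight(Y=4) = 1/36
Total weight = 1/18 + 1/16 + 1/36 = 7/48
P(Y=2 | obs) = 1/18 / 7/48 = 8/21
P(Y=3 | obs) = 1/16 / 7/48 = 3/7
P(Y=4 | obs) = 1/36 / 7/48 = 4/21

P(Y = 2 | obs) = 8/21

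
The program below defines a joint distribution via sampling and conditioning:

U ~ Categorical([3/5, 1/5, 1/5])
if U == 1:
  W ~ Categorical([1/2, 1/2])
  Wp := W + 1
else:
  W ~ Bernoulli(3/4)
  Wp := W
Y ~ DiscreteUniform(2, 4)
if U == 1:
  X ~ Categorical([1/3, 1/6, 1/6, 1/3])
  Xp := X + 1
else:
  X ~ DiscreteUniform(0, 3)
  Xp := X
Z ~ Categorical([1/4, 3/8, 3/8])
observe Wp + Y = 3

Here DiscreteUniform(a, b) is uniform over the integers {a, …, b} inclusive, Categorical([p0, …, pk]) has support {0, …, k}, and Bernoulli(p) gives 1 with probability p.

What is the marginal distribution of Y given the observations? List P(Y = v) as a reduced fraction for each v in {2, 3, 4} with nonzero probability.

Enumerate traces; 60 have nonzero weight after conditioning:
  (U=0, W=0, Y=3, X=0, Z=0) weight 1/320
  (U=0, W=0, Y=3, X=0, Z=1) weight 3/640
  (U=0, W=0, Y=3, X=0, Z=2) weight 3/640
  (U=0, W=0, Y=3, X=1, Z=0) weight 1/320
  (U=0, W=0, Y=3, X=1, Z=1) weight 3/640
  (U=0, W=0, Y=3, X=1, Z=2) weight 3/640
  (U=0, W=0, Y=3, X=2, Z=0) weight 1/320
  (U=0, W=0, Y=3, X=2, Z=1) weight 3/640
  (U=0, W=1, Y=2, X=0, Z=0) weight 3/320
  … 51 more
Group by Y:
  weight(Y=2) = 7/30
  weight(Y=3) = 1/15
Total weight = 7/30 + 1/15 = 3/10
P(Y=2 | obs) = 7/30 / 3/10 = 7/9
P(Y=3 | obs) = 1/15 / 3/10 = 2/9

P(Y=2) = 7/9, P(Y=3) = 2/9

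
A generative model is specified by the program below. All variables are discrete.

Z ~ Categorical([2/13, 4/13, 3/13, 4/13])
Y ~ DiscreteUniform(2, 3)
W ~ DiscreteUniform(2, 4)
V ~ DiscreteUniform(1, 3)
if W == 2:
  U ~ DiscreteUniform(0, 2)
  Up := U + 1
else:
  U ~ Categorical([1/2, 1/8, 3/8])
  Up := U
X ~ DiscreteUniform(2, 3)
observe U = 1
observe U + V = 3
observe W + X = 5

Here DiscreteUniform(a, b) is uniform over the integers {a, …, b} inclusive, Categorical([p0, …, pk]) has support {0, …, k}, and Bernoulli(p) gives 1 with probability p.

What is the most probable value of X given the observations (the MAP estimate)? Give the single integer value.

argmax_v P(X = v | obs) = 3

Enumerate traces; 16 have nonzero weight after conditioning:
  (Z=0, Y=2, W=2, V=2, U=1, X=3) weight 1/702
  (Z=0, Y=2, W=3, V=2, U=1, X=2) weight 1/1872
  (Z=0, Y=3, W=2, V=2, U=1, X=3) weight 1/702
  (Z=0, Y=3, W=3, V=2, U=1, X=2) weight 1/1872
  (Z=1, Y=2, W=2, V=2, U=1, X=3) weight 1/351
  (Z=1, Y=2, W=3, V=2, U=1, X=2) weight 1/936
  (Z=1, Y=3, W=2, V=2, U=1, X=3) weight 1/351
  (Z=1, Y=3, W=3, V=2, U=1, X=2) weight 1/936
  … 8 more
Group by X:
  weight(X=2) = 1/144
  weight(X=3) = 1/54
Total weight = 1/144 + 1/54 = 11/432
P(X=2 | obs) = 1/144 / 11/432 = 3/11
P(X=3 | obs) = 1/54 / 11/432 = 8/11
argmax = 3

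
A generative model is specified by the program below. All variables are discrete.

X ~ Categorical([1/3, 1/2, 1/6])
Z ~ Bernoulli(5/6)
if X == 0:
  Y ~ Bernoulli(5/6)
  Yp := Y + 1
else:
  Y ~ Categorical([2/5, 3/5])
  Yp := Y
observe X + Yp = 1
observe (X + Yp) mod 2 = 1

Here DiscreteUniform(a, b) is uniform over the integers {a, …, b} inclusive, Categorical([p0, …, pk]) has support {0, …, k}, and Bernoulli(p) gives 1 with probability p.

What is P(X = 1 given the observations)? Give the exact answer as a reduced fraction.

P(X = 1 | obs) = 18/23

Enumerate traces; 4 have nonzero weight after conditioning:
  (X=0, Z=0, Y=0) weight 1/108
  (X=0, Z=1, Y=0) weight 5/108
  (X=1, Z=0, Y=0) weight 1/30
  (X=1, Z=1, Y=0) weight 1/6
Group by X:
  weight(X=0) = 1/18
  weight(X=1) = 1/5
Total weight = 1/18 + 1/5 = 23/90
P(X=0 | obs) = 1/18 / 23/90 = 5/23
P(X=1 | obs) = 1/5 / 23/90 = 18/23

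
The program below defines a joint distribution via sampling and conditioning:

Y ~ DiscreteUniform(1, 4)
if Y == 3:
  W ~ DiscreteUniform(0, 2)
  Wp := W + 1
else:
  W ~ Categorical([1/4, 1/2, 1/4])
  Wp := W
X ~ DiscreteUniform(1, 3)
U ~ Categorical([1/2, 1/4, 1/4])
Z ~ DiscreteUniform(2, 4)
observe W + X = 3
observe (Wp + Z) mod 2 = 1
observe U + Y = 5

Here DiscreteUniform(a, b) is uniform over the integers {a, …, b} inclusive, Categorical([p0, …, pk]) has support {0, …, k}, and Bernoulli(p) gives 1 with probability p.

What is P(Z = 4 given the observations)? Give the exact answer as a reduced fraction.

P(Z = 4 | obs) = 7/19

Enumerate traces; 9 have nonzero weight after conditioning:
  (Y=3, W=0, X=3, U=2, Z=2) weight 1/432
  (Y=3, W=0, X=3, U=2, Z=4) weight 1/432
  (Y=3, W=1, X=2, U=2, Z=3) weight 1/432
  (Y=3, W=2, X=1, U=2, Z=2) weight 1/432
  (Y=3, W=2, X=1, U=2, Z=4) weight 1/432
  (Y=4, W=0, X=3, U=1, Z=3) weight 1/576
  (Y=4, W=1, X=2, U=1, Z=2) weight 1/288
  (Y=4, W=1, X=2, U=1, Z=4) weight 1/288
  … 1 more
Group by Z:
  weight(Z=2) = 7/864
  weight(Z=3) = 5/864
  weight(Z=4) = 7/864
Total weight = 7/864 + 5/864 + 7/864 = 19/864
P(Z=2 | obs) = 7/864 / 19/864 = 7/19
P(Z=3 | obs) = 5/864 / 19/864 = 5/19
P(Z=4 | obs) = 7/864 / 19/864 = 7/19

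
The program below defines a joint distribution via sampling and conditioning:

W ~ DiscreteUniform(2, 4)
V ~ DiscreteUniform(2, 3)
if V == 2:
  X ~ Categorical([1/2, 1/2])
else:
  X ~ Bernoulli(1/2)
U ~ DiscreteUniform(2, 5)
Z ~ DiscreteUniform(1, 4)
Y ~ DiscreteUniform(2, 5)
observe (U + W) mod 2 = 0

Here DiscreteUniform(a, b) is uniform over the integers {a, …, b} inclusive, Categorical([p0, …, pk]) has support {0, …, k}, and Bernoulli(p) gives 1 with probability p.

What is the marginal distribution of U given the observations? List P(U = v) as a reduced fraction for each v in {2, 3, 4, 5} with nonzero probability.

P(U=2) = 1/3, P(U=3) = 1/6, P(U=4) = 1/3, P(U=5) = 1/6

Enumerate traces; 384 have nonzero weight after conditioning:
  (W=2, V=2, X=0, U=2, Z=1, Y=2) weight 1/768
  (W=2, V=2, X=0, U=2, Z=1, Y=3) weight 1/768
  (W=2, V=2, X=0, U=2, Z=1, Y=4) weight 1/768
  (W=2, V=2, X=0, U=2, Z=1, Y=5) weight 1/768
  (W=2, V=2, X=0, U=2, Z=2, Y=2) weight 1/768
  (W=2, V=2, X=0, U=2, Z=2, Y=3) weight 1/768
  (W=2, V=2, X=0, U=2, Z=2, Y=4) weight 1/768
  (W=2, V=2, X=0, U=2, Z=2, Y=5) weight 1/768
  (W=2, V=2, X=0, U=4, Z=1, Y=2) weight 1/768
  (W=3, V=2, X=0, U=3, Z=1, Y=2) weight 1/768
  … 374 more
Group by U:
  weight(U=2) = 1/6
  weight(U=3) = 1/12
  weight(U=4) = 1/6
  weight(U=5) = 1/12
Total weight = 1/6 + 1/12 + 1/6 + 1/12 = 1/2
P(U=2 | obs) = 1/6 / 1/2 = 1/3
P(U=3 | obs) = 1/12 / 1/2 = 1/6
P(U=4 | obs) = 1/6 / 1/2 = 1/3
P(U=5 | obs) = 1/12 / 1/2 = 1/6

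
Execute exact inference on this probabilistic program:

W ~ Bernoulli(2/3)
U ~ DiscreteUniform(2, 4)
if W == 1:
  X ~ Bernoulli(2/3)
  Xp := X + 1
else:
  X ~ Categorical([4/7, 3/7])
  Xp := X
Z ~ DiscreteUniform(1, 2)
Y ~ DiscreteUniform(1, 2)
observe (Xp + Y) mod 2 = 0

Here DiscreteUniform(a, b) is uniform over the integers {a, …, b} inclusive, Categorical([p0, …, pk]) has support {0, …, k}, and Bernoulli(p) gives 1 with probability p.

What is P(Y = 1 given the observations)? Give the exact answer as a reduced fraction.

P(Y = 1 | obs) = 23/63

Enumerate traces; 24 have nonzero weight after conditioning:
  (W=0, U=2, X=0, Z=1, Y=2) weight 1/63
  (W=0, U=2, X=0, Z=2, Y=2) weight 1/63
  (W=0, U=2, X=1, Z=1, Y=1) weight 1/84
  (W=0, U=2, X=1, Z=2, Y=1) weight 1/84
  (W=0, U=3, X=0, Z=1, Y=2) weight 1/63
  (W=0, U=3, X=0, Z=2, Y=2) weight 1/63
  (W=0, U=3, X=1, Z=1, Y=1) weight 1/84
  (W=0, U=3, X=1, Z=2, Y=1) weight 1/84
  … 16 more
Group by Y:
  weight(Y=1) = 23/126
  weight(Y=2) = 20/63
Total weight = 23/126 + 20/63 = 1/2
P(Y=1 | obs) = 23/126 / 1/2 = 23/63
P(Y=2 | obs) = 20/63 / 1/2 = 40/63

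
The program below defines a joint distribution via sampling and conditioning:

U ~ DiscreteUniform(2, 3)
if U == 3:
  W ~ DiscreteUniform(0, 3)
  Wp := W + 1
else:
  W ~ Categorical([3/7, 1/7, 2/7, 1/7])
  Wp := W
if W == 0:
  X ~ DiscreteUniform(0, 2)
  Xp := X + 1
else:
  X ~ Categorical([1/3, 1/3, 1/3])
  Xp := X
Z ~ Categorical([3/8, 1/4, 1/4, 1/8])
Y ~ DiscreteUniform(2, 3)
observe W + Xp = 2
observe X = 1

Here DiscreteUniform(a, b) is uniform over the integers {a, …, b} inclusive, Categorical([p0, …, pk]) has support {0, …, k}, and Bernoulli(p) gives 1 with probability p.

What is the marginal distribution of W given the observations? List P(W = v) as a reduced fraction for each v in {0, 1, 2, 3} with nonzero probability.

P(W=0) = 19/30, P(W=1) = 11/30

Enumerate traces; 32 have nonzero weight after conditioning:
  (U=2, W=0, X=1, Z=0, Y=2) weight 3/224
  (U=2, W=0, X=1, Z=0, Y=3) weight 3/224
  (U=2, W=0, X=1, Z=1, Y=2) weight 1/112
  (U=2, W=0, X=1, Z=1, Y=3) weight 1/112
  (U=2, W=0, X=1, Z=2, Y=2) weight 1/112
  (U=2, W=0, X=1, Z=2, Y=3) weight 1/112
  (U=2, W=0, X=1, Z=3, Y=2) weight 1/224
  (U=2, W=0, X=1, Z=3, Y=3) weight 1/224
  (U=2, W=1, X=1, Z=0, Y=2) weight 1/224
  … 23 more
Group by W:
  weight(W=0) = 19/168
  weight(W=1) = 11/168
Total weight = 19/168 + 11/168 = 5/28
P(W=0 | obs) = 19/168 / 5/28 = 19/30
P(W=1 | obs) = 11/168 / 5/28 = 11/30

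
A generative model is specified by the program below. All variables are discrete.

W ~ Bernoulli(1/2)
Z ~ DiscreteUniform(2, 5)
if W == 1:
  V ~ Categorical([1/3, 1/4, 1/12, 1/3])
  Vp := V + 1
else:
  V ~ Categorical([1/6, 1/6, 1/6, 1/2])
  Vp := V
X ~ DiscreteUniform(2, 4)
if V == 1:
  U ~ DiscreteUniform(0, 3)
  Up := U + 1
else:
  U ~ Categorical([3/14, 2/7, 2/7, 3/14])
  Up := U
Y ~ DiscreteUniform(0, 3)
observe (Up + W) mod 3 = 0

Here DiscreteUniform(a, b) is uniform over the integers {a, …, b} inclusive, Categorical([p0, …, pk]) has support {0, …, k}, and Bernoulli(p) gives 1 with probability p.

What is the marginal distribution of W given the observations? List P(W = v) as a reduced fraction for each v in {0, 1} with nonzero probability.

P(W=0) = 134/227, P(W=1) = 93/227

Enumerate traces; 528 have nonzero weight after conditioning:
  (W=0, Z=2, V=0, X=2, U=0, Y=0) weight 1/2688
  (W=0, Z=2, V=0, X=2, U=0, Y=1) weight 1/2688
  (W=0, Z=2, V=0, X=2, U=0, Y=2) weight 1/2688
  (W=0, Z=2, V=0, X=2, U=0, Y=3) weight 1/2688
  (W=0, Z=2, V=0, X=2, U=3, Y=0) weight 1/2688
  (W=0, Z=2, V=0, X=2, U=3, Y=1) weight 1/2688
  (W=0, Z=2, V=0, X=2, U=3, Y=2) weight 1/2688
  (W=0, Z=2, V=0, X=2, U=3, Y=3) weight 1/2688
  (W=1, Z=2, V=0, X=2, U=2, Y=0) weight 1/1008
  … 519 more
Group by W:
  weight(W=0) = 67/336
  weight(W=1) = 31/224
Total weight = 67/336 + 31/224 = 227/672
P(W=0 | obs) = 67/336 / 227/672 = 134/227
P(W=1 | obs) = 31/224 / 227/672 = 93/227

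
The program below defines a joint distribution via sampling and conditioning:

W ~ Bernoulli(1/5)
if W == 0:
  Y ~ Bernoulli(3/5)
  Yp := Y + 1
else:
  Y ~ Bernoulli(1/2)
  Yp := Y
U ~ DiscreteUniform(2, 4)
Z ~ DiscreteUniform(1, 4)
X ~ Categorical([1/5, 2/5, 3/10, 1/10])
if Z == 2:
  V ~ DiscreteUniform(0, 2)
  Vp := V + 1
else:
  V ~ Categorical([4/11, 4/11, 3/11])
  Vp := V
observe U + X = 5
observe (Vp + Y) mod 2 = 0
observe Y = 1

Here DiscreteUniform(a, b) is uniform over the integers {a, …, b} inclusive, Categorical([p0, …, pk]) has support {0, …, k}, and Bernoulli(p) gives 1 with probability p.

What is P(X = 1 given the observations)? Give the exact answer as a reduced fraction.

Enumerate traces; 30 have nonzero weight after conditioning:
  (W=0, Y=1, U=2, Z=1, X=3, V=1) weight 2/1375
  (W=0, Y=1, U=2, Z=2, X=3, V=0) weight 1/750
  (W=0, Y=1, U=2, Z=2, X=3, V=2) weight 1/750
  (W=0, Y=1, U=2, Z=3, X=3, V=1) weight 2/1375
  (W=0, Y=1, U=2, Z=4, X=3, V=1) weight 2/1375
  (W=0, Y=1, U=3, Z=1, X=2, V=1) weight 6/1375
  (W=0, Y=1, U=3, Z=2, X=2, V=0) weight 1/250
  (W=0, Y=1, U=3, Z=2, X=2, V=2) weight 1/250
  (W=0, Y=1, U=4, Z=1, X=1, V=1) weight 8/1375
  … 21 more
Group by X:
  weight(X=1) = 841/24750
  weight(X=2) = 841/33000
  weight(X=3) = 841/99000
Total weight = 841/24750 + 841/33000 + 841/99000 = 841/12375
P(X=1 | obs) = 841/24750 / 841/12375 = 1/2
P(X=2 | obs) = 841/33000 / 841/12375 = 3/8
P(X=3 | obs) = 841/99000 / 841/12375 = 1/8

P(X = 1 | obs) = 1/2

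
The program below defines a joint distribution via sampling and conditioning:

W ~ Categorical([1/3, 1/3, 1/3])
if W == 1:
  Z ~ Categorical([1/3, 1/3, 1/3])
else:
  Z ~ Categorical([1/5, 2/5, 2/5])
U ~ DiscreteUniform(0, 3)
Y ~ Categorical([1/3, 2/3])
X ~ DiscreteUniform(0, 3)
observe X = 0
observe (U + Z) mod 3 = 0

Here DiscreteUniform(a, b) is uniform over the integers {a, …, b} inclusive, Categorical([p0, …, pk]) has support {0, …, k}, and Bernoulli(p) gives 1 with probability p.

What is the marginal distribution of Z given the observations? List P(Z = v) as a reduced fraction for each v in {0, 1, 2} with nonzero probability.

P(Z=0) = 11/28, P(Z=1) = 17/56, P(Z=2) = 17/56

Enumerate traces; 24 have nonzero weight after conditioning:
  (W=0, Z=0, U=0, Y=0, X=0) weight 1/720
  (W=0, Z=0, U=0, Y=1, X=0) weight 1/360
  (W=0, Z=0, U=3, Y=0, X=0) weight 1/720
  (W=0, Z=0, U=3, Y=1, X=0) weight 1/360
  (W=0, Z=1, U=2, Y=0, X=0) weight 1/360
  (W=0, Z=1, U=2, Y=1, X=0) weight 1/180
  (W=0, Z=2, U=1, Y=0, X=0) weight 1/360
  (W=0, Z=2, U=1, Y=1, X=0) weight 1/180
  … 16 more
Group by Z:
  weight(Z=0) = 11/360
  weight(Z=1) = 17/720
  weight(Z=2) = 17/720
Total weight = 11/360 + 17/720 + 17/720 = 7/90
P(Z=0 | obs) = 11/360 / 7/90 = 11/28
P(Z=1 | obs) = 17/720 / 7/90 = 17/56
P(Z=2 | obs) = 17/720 / 7/90 = 17/56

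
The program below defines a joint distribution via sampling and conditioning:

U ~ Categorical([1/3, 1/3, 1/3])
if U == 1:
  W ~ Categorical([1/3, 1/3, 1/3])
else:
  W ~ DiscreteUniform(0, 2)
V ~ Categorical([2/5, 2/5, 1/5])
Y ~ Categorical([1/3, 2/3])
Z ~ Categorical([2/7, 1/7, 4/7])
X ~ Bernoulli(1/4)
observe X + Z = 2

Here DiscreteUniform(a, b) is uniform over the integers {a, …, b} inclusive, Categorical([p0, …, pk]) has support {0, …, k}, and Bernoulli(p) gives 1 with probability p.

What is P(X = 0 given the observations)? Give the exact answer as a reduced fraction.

Enumerate traces; 108 have nonzero weight after conditioning:
  (U=0, W=0, V=0, Y=0, Z=1, X=1) weight 1/1890
  (U=0, W=0, V=0, Y=0, Z=2, X=0) weight 2/315
  (U=0, W=0, V=0, Y=1, Z=1, X=1) weight 1/945
  (U=0, W=0, V=0, Y=1, Z=2, X=0) weight 4/315
  (U=0, W=0, V=1, Y=0, Z=1, X=1) weight 1/1890
  (U=0, W=0, V=1, Y=0, Z=2, X=0) weight 2/315
  (U=0, W=0, V=1, Y=1, Z=1, X=1) weight 1/945
  (U=0, W=0, V=1, Y=1, Z=2, X=0) weight 4/315
  … 100 more
Group by X:
  weight(X=0) = 3/7
  weight(X=1) = 1/28
Total weight = 3/7 + 1/28 = 13/28
P(X=0 | obs) = 3/7 / 13/28 = 12/13
P(X=1 | obs) = 1/28 / 13/28 = 1/13

P(X = 0 | obs) = 12/13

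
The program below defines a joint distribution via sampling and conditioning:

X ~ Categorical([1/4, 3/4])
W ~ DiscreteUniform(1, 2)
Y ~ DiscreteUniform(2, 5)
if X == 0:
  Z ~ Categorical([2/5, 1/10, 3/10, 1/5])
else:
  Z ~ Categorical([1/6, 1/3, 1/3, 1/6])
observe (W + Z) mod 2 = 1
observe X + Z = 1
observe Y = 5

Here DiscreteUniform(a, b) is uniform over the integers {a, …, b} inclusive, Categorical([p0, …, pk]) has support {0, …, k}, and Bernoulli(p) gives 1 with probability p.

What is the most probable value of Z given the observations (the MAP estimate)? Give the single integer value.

Enumerate traces; 2 have nonzero weight after conditioning:
  (X=0, W=2, Y=5, Z=1) weight 1/320
  (X=1, W=1, Y=5, Z=0) weight 1/64
Group by Z:
  weight(Z=0) = 1/64
  weight(Z=1) = 1/320
Total weight = 1/64 + 1/320 = 3/160
P(Z=0 | obs) = 1/64 / 3/160 = 5/6
P(Z=1 | obs) = 1/320 / 3/160 = 1/6
argmax = 0

argmax_v P(Z = v | obs) = 0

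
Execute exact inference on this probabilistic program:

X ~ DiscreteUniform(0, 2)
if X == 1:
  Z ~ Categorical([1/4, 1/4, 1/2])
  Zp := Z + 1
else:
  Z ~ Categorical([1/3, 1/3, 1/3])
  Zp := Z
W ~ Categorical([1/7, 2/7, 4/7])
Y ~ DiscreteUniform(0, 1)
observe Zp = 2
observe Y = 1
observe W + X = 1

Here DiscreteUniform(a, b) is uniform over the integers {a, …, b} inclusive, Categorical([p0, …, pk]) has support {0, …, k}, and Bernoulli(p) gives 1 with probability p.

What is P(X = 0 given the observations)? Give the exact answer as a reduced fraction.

Enumerate traces; 2 have nonzero weight after conditioning:
  (X=0, Z=2, W=1, Y=1) weight 1/63
  (X=1, Z=1, W=0, Y=1) weight 1/168
Group by X:
  weight(X=0) = 1/63
  weight(X=1) = 1/168
Total weight = 1/63 + 1/168 = 11/504
P(X=0 | obs) = 1/63 / 11/504 = 8/11
P(X=1 | obs) = 1/168 / 11/504 = 3/11

P(X = 0 | obs) = 8/11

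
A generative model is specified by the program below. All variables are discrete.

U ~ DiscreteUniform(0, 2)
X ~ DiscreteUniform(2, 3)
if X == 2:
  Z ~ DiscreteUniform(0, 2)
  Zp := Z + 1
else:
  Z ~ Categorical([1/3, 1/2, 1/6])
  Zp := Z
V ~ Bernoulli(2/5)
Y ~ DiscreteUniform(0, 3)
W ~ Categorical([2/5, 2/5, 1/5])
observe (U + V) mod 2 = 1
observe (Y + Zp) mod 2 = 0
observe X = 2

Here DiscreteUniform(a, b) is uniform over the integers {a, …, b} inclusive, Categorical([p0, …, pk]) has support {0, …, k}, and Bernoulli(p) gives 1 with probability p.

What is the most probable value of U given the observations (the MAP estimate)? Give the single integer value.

Enumerate traces; 54 have nonzero weight after conditioning:
  (U=0, X=2, Z=0, V=1, Y=1, W=0) weight 1/450
  (U=0, X=2, Z=0, V=1, Y=1, W=1) weight 1/450
  (U=0, X=2, Z=0, V=1, Y=1, W=2) weight 1/900
  (U=0, X=2, Z=0, V=1, Y=3, W=0) weight 1/450
  (U=0, X=2, Z=0, V=1, Y=3, W=1) weight 1/450
  (U=0, X=2, Z=0, V=1, Y=3, W=2) weight 1/900
  (U=0, X=2, Z=1, V=1, Y=0, W=0) weight 1/450
  (U=0, X=2, Z=1, V=1, Y=0, W=1) weight 1/450
  (U=1, X=2, Z=0, V=0, Y=1, W=0) weight 1/300
  (U=2, X=2, Z=0, V=1, Y=1, W=0) weight 1/450
  … 44 more
Group by U:
  weight(U=0) = 1/30
  weight(U=1) = 1/20
  weight(U=2) = 1/30
Total weight = 1/30 + 1/20 + 1/30 = 7/60
P(U=0 | obs) = 1/30 / 7/60 = 2/7
P(U=1 | obs) = 1/20 / 7/60 = 3/7
P(U=2 | obs) = 1/30 / 7/60 = 2/7
argmax = 1

argmax_v P(U = v | obs) = 1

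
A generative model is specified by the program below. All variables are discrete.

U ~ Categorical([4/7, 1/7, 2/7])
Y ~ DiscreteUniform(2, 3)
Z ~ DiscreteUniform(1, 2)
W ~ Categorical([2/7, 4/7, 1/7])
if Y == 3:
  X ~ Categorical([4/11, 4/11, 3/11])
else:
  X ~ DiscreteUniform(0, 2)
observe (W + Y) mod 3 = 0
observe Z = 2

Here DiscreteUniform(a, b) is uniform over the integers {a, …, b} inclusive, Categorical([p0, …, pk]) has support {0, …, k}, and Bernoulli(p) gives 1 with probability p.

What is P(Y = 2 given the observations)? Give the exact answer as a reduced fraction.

Enumerate traces; 18 have nonzero weight after conditioning:
  (U=0, Y=2, Z=2, W=1, X=0) weight 4/147
  (U=0, Y=2, Z=2, W=1, X=1) weight 4/147
  (U=0, Y=2, Z=2, W=1, X=2) weight 4/147
  (U=0, Y=3, Z=2, W=0, X=0) weight 8/539
  (U=0, Y=3, Z=2, W=0, X=1) weight 8/539
  (U=0, Y=3, Z=2, W=0, X=2) weight 6/539
  (U=1, Y=2, Z=2, W=1, X=0) weight 1/147
  (U=1, Y=2, Z=2, W=1, X=1) weight 1/147
  … 10 more
Group by Y:
  weight(Y=2) = 1/7
  weight(Y=3) = 1/14
Total weight = 1/7 + 1/14 = 3/14
P(Y=2 | obs) = 1/7 / 3/14 = 2/3
P(Y=3 | obs) = 1/14 / 3/14 = 1/3

P(Y = 2 | obs) = 2/3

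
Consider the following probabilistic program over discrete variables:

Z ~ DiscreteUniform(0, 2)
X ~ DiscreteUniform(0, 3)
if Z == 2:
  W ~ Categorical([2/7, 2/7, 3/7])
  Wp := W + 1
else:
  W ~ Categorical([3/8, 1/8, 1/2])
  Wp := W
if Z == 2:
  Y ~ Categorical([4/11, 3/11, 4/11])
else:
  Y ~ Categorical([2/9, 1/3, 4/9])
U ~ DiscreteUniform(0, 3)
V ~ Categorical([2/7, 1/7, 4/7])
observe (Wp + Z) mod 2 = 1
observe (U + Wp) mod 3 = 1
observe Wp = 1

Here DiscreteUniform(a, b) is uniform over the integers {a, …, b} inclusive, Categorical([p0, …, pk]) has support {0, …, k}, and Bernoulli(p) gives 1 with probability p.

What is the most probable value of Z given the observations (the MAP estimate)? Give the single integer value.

argmax_v P(Z = v | obs) = 2

Enumerate traces; 144 have nonzero weight after conditioning:
  (Z=0, X=0, W=1, Y=0, U=0, V=0) weight 1/6048
  (Z=0, X=0, W=1, Y=0, U=0, V=1) weight 1/12096
  (Z=0, X=0, W=1, Y=0, U=0, V=2) weight 1/3024
  (Z=0, X=0, W=1, Y=0, U=3, V=0) weight 1/6048
  (Z=0, X=0, W=1, Y=0, U=3, V=1) weight 1/12096
  (Z=0, X=0, W=1, Y=0, U=3, V=2) weight 1/3024
  (Z=0, X=0, W=1, Y=1, U=0, V=0) weight 1/4032
  (Z=0, X=0, W=1, Y=1, U=0, V=1) weight 1/8064
  (Z=2, X=0, W=0, Y=0, U=0, V=0) weight 1/1617
  … 135 more
Group by Z:
  weight(Z=0) = 1/48
  weight(Z=2) = 1/21
Total weight = 1/48 + 1/21 = 23/336
P(Z=0 | obs) = 1/48 / 23/336 = 7/23
P(Z=2 | obs) = 1/21 / 23/336 = 16/23
argmax = 2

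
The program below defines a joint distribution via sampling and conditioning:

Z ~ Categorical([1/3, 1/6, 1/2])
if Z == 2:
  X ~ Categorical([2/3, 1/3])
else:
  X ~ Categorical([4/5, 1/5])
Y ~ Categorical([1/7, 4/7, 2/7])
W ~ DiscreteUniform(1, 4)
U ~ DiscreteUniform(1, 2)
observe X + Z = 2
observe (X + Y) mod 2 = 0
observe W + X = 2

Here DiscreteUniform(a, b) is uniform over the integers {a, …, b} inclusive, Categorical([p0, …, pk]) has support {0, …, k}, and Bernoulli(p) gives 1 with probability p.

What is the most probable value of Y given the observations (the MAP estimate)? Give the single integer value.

Enumerate traces; 6 have nonzero weight after conditioning:
  (Z=1, X=1, Y=1, W=1, U=1) weight 1/420
  (Z=1, X=1, Y=1, W=1, U=2) weight 1/420
  (Z=2, X=0, Y=0, W=2, U=1) weight 1/168
  (Z=2, X=0, Y=0, W=2, U=2) weight 1/168
  (Z=2, X=0, Y=2, W=2, U=1) weight 1/84
  (Z=2, X=0, Y=2, W=2, U=2) weight 1/84
Group by Y:
  weight(Y=0) = 1/84
  weight(Y=1) = 1/210
  weight(Y=2) = 1/42
Total weight = 1/84 + 1/210 + 1/42 = 17/420
P(Y=0 | obs) = 1/84 / 17/420 = 5/17
P(Y=1 | obs) = 1/210 / 17/420 = 2/17
P(Y=2 | obs) = 1/42 / 17/420 = 10/17
argmax = 2

argmax_v P(Y = v | obs) = 2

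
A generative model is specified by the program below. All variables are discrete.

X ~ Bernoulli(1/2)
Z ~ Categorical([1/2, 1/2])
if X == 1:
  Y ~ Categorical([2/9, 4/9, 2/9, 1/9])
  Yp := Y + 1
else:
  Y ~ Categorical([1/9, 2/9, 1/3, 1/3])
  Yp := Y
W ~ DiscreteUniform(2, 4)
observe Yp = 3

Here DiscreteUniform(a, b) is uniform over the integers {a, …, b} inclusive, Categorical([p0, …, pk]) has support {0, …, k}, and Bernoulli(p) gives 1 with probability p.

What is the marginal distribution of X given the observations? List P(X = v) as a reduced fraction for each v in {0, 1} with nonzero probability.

P(X=0) = 3/5, P(X=1) = 2/5

Enumerate traces; 12 have nonzero weight after conditioning:
  (X=0, Z=0, Y=3, W=2) weight 1/36
  (X=0, Z=0, Y=3, W=3) weight 1/36
  (X=0, Z=0, Y=3, W=4) weight 1/36
  (X=0, Z=1, Y=3, W=2) weight 1/36
  (X=0, Z=1, Y=3, W=3) weight 1/36
  (X=0, Z=1, Y=3, W=4) weight 1/36
  (X=1, Z=0, Y=2, W=2) weight 1/54
  (X=1, Z=0, Y=2, W=3) weight 1/54
  … 4 more
Group by X:
  weight(X=0) = 1/6
  weight(X=1) = 1/9
Total weight = 1/6 + 1/9 = 5/18
P(X=0 | obs) = 1/6 / 5/18 = 3/5
P(X=1 | obs) = 1/9 / 5/18 = 2/5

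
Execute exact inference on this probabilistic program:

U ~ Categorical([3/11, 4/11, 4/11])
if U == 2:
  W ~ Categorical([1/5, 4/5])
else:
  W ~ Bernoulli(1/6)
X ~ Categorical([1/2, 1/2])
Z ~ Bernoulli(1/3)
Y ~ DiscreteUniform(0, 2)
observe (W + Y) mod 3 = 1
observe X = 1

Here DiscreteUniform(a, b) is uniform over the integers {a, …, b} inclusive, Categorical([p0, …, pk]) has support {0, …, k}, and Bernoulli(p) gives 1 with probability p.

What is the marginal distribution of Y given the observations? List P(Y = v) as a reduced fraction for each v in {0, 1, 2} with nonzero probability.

P(Y=0) = 131/330, P(Y=1) = 199/330

Enumerate traces; 12 have nonzero weight after conditioning:
  (U=0, W=0, X=1, Z=0, Y=1) weight 5/198
  (U=0, W=0, X=1, Z=1, Y=1) weight 5/396
  (U=0, W=1, X=1, Z=0, Y=0) weight 1/198
  (U=0, W=1, X=1, Z=1, Y=0) weight 1/396
  (U=1, W=0, X=1, Z=0, Y=1) weight 10/297
  (U=1, W=0, X=1, Z=1, Y=1) weight 5/297
  (U=1, W=1, X=1, Z=0, Y=0) weight 2/297
  (U=1, W=1, X=1, Z=1, Y=0) weight 1/297
  … 4 more
Group by Y:
  weight(Y=0) = 131/1980
  weight(Y=1) = 199/1980
Total weight = 131/1980 + 199/1980 = 1/6
P(Y=0 | obs) = 131/1980 / 1/6 = 131/330
P(Y=1 | obs) = 199/1980 / 1/6 = 199/330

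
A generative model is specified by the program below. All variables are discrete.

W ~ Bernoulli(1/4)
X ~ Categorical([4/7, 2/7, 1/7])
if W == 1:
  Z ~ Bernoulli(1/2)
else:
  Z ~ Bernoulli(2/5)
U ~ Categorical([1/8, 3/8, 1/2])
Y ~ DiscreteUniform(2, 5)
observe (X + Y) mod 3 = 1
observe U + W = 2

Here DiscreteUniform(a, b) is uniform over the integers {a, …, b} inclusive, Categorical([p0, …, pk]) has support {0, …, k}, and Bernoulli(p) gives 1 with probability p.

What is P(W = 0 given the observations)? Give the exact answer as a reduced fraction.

Enumerate traces; 16 have nonzero weight after conditioning:
  (W=0, X=0, Z=0, U=2, Y=4) weight 9/280
  (W=0, X=0, Z=1, U=2, Y=4) weight 3/140
  (W=0, X=1, Z=0, U=2, Y=3) weight 9/560
  (W=0, X=1, Z=1, U=2, Y=3) weight 3/280
  (W=0, X=2, Z=0, U=2, Y=2) weight 9/1120
  (W=0, X=2, Z=0, U=2, Y=5) weight 9/1120
  (W=0, X=2, Z=1, U=2, Y=2) weight 3/560
  (W=0, X=2, Z=1, U=2, Y=5) weight 3/560
  (W=1, X=0, Z=0, U=1, Y=4) weight 3/448
  … 7 more
Group by W:
  weight(W=0) = 3/28
  weight(W=1) = 3/112
Total weight = 3/28 + 3/112 = 15/112
P(W=0 | obs) = 3/28 / 15/112 = 4/5
P(W=1 | obs) = 3/112 / 15/112 = 1/5

P(W = 0 | obs) = 4/5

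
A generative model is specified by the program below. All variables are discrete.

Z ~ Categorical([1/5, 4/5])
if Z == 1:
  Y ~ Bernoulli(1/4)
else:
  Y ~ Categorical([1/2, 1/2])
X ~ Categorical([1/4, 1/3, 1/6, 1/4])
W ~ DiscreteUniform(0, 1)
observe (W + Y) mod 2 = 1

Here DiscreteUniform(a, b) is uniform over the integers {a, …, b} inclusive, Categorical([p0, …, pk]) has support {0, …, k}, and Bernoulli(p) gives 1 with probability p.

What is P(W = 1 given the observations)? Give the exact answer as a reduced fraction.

P(W = 1 | obs) = 7/10

Enumerate traces; 16 have nonzero weight after conditioning:
  (Z=0, Y=0, X=0, W=1) weight 1/80
  (Z=0, Y=0, X=1, W=1) weight 1/60
  (Z=0, Y=0, X=2, W=1) weight 1/120
  (Z=0, Y=0, X=3, W=1) weight 1/80
  (Z=0, Y=1, X=0, W=0) weight 1/80
  (Z=0, Y=1, X=1, W=0) weight 1/60
  (Z=0, Y=1, X=2, W=0) weight 1/120
  (Z=0, Y=1, X=3, W=0) weight 1/80
  … 8 more
Group by W:
  weight(W=0) = 3/20
  weight(W=1) = 7/20
Total weight = 3/20 + 7/20 = 1/2
P(W=0 | obs) = 3/20 / 1/2 = 3/10
P(W=1 | obs) = 7/20 / 1/2 = 7/10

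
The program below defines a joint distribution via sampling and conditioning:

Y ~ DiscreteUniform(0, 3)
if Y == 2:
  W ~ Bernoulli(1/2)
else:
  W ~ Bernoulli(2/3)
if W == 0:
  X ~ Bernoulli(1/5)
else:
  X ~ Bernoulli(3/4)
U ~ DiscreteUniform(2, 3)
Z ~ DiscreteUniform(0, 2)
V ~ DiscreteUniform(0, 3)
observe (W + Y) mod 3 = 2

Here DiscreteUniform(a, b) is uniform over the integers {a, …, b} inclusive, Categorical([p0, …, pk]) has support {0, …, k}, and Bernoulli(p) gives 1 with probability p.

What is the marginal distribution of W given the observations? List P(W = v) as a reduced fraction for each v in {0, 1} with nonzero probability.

Enumerate traces; 96 have nonzero weight after conditioning:
  (Y=1, W=1, X=0, U=2, Z=0, V=0) weight 1/576
  (Y=1, W=1, X=0, U=2, Z=0, V=1) weight 1/576
  (Y=1, W=1, X=0, U=2, Z=0, V=2) weight 1/576
  (Y=1, W=1, X=0, U=2, Z=0, V=3) weight 1/576
  (Y=1, W=1, X=0, U=2, Z=1, V=0) weight 1/576
  (Y=1, W=1, X=0, U=2, Z=1, V=1) weight 1/576
  (Y=1, W=1, X=0, U=2, Z=1, V=2) weight 1/576
  (Y=1, W=1, X=0, U=2, Z=1, V=3) weight 1/576
  (Y=2, W=0, X=0, U=2, Z=0, V=0) weight 1/240
  … 87 more
Group by W:
  weight(W=0) = 1/8
  weight(W=1) = 1/6
Total weight = 1/8 + 1/6 = 7/24
P(W=0 | obs) = 1/8 / 7/24 = 3/7
P(W=1 | obs) = 1/6 / 7/24 = 4/7

P(W=0) = 3/7, P(W=1) = 4/7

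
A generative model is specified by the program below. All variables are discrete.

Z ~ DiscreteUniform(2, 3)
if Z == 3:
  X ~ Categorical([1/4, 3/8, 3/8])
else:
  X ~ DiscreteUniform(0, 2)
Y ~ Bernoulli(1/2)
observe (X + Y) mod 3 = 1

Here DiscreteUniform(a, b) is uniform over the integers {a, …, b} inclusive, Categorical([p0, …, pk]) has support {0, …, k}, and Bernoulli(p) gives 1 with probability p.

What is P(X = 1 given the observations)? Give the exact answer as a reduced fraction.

Enumerate traces; 4 have nonzero weight after conditioning:
  (Z=2, X=0, Y=1) weight 1/12
  (Z=2, X=1, Y=0) weight 1/12
  (Z=3, X=0, Y=1) weight 1/16
  (Z=3, X=1, Y=0) weight 3/32
Group by X:
  weight(X=0) = 7/48
  weight(X=1) = 17/96
Total weight = 7/48 + 17/96 = 31/96
P(X=0 | obs) = 7/48 / 31/96 = 14/31
P(X=1 | obs) = 17/96 / 31/96 = 17/31

P(X = 1 | obs) = 17/31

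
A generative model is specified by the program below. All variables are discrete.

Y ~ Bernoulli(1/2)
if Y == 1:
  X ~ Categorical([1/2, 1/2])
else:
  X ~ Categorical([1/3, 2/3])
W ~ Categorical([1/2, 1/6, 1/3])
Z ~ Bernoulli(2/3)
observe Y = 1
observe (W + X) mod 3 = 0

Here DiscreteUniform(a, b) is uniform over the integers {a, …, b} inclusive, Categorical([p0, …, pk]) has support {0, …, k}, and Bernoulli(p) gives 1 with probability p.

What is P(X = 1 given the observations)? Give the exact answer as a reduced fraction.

Enumerate traces; 4 have nonzero weight after conditioning:
  (Y=1, X=0, W=0, Z=0) weight 1/24
  (Y=1, X=0, W=0, Z=1) weight 1/12
  (Y=1, X=1, W=2, Z=0) weight 1/36
  (Y=1, X=1, W=2, Z=1) weight 1/18
Group by X:
  weight(X=0) = 1/8
  weight(X=1) = 1/12
Total weight = 1/8 + 1/12 = 5/24
P(X=0 | obs) = 1/8 / 5/24 = 3/5
P(X=1 | obs) = 1/12 / 5/24 = 2/5

P(X = 1 | obs) = 2/5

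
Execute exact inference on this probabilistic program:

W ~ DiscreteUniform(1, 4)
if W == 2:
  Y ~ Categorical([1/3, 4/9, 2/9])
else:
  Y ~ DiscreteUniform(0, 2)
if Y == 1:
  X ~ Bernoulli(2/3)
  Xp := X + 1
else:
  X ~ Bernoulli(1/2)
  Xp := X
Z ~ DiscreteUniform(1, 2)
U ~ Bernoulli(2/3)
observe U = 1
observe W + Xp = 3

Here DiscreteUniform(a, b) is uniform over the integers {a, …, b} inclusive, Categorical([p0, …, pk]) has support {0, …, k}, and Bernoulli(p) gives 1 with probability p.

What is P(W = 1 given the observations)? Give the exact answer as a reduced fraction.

P(W = 1 | obs) = 12/53

Enumerate traces; 12 have nonzero weight after conditioning:
  (W=1, Y=1, X=1, Z=1, U=1) weight 1/54
  (W=1, Y=1, X=1, Z=2, U=1) weight 1/54
  (W=2, Y=0, X=1, Z=1, U=1) weight 1/72
  (W=2, Y=0, X=1, Z=2, U=1) weight 1/72
  (W=2, Y=1, X=0, Z=1, U=1) weight 1/81
  (W=2, Y=1, X=0, Z=2, U=1) weight 1/81
  (W=2, Y=2, X=1, Z=1, U=1) weight 1/108
  (W=2, Y=2, X=1, Z=2, U=1) weight 1/108
  (W=3, Y=0, X=0, Z=1, U=1) weight 1/72
  … 3 more
Group by W:
  weight(W=1) = 1/27
  weight(W=2) = 23/324
  weight(W=3) = 1/18
Total weight = 1/27 + 23/324 + 1/18 = 53/324
P(W=1 | obs) = 1/27 / 53/324 = 12/53
P(W=2 | obs) = 23/324 / 53/324 = 23/53
P(W=3 | obs) = 1/18 / 53/324 = 18/53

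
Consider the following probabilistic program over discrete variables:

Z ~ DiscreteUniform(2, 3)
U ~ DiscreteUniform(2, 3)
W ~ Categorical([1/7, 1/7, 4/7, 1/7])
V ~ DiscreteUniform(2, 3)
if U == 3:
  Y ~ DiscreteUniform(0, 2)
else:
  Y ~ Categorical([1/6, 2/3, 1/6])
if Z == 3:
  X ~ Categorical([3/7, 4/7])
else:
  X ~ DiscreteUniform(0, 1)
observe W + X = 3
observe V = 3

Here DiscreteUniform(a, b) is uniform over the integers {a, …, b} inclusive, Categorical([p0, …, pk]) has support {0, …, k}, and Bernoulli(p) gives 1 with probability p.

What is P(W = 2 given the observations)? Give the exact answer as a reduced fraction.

Enumerate traces; 24 have nonzero weight after conditioning:
  (Z=2, U=2, W=2, V=3, Y=0, X=1) weight 1/168
  (Z=2, U=2, W=2, V=3, Y=1, X=1) weight 1/42
  (Z=2, U=2, W=2, V=3, Y=2, X=1) weight 1/168
  (Z=2, U=2, W=3, V=3, Y=0, X=0) weight 1/672
  (Z=2, U=2, W=3, V=3, Y=1, X=0) weight 1/168
  (Z=2, U=2, W=3, V=3, Y=2, X=0) weight 1/672
  (Z=2, U=3, W=2, V=3, Y=0, X=1) weight 1/84
  (Z=2, U=3, W=2, V=3, Y=1, X=1) weight 1/84
  … 16 more
Group by W:
  weight(W=2) = 15/98
  weight(W=3) = 13/392
Total weight = 15/98 + 13/392 = 73/392
P(W=2 | obs) = 15/98 / 73/392 = 60/73
P(W=3 | obs) = 13/392 / 73/392 = 13/73

P(W = 2 | obs) = 60/73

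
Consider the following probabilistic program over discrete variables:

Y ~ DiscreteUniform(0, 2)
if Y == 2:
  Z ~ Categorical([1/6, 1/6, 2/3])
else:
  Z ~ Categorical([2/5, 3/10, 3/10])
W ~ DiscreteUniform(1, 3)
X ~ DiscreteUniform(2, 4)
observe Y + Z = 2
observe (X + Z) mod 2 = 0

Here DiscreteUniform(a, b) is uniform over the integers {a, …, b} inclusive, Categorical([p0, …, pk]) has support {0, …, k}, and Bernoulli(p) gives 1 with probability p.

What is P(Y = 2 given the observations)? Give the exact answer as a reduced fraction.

Enumerate traces; 15 have nonzero weight after conditioning:
  (Y=0, Z=2, W=1, X=2) weight 1/90
  (Y=0, Z=2, W=1, X=4) weight 1/90
  (Y=0, Z=2, W=2, X=2) weight 1/90
  (Y=0, Z=2, W=2, X=4) weight 1/90
  (Y=0, Z=2, W=3, X=2) weight 1/90
  (Y=0, Z=2, W=3, X=4) weight 1/90
  (Y=1, Z=1, W=1, X=3) weight 1/90
  (Y=1, Z=1, W=2, X=3) weight 1/90
  (Y=2, Z=0, W=1, X=2) weight 1/162
  … 6 more
Group by Y:
  weight(Y=0) = 1/15
  weight(Y=1) = 1/30
  weight(Y=2) = 1/27
Total weight = 1/15 + 1/30 + 1/27 = 37/270
P(Y=0 | obs) = 1/15 / 37/270 = 18/37
P(Y=1 | obs) = 1/30 / 37/270 = 9/37
P(Y=2 | obs) = 1/27 / 37/270 = 10/37

P(Y = 2 | obs) = 10/37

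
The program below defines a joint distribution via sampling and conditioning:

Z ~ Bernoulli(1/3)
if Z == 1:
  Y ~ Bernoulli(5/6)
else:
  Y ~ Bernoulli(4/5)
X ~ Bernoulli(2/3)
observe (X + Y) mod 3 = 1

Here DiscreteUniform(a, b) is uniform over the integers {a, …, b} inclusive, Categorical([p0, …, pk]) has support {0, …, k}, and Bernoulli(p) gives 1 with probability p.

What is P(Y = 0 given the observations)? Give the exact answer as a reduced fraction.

P(Y = 0 | obs) = 34/107

Enumerate traces; 4 have nonzero weight after conditioning:
  (Z=0, Y=0, X=1) weight 4/45
  (Z=0, Y=1, X=0) weight 8/45
  (Z=1, Y=0, X=1) weight 1/27
  (Z=1, Y=1, X=0) weight 5/54
Group by Y:
  weight(Y=0) = 17/135
  weight(Y=1) = 73/270
Total weight = 17/135 + 73/270 = 107/270
P(Y=0 | obs) = 17/135 / 107/270 = 34/107
P(Y=1 | obs) = 73/270 / 107/270 = 73/107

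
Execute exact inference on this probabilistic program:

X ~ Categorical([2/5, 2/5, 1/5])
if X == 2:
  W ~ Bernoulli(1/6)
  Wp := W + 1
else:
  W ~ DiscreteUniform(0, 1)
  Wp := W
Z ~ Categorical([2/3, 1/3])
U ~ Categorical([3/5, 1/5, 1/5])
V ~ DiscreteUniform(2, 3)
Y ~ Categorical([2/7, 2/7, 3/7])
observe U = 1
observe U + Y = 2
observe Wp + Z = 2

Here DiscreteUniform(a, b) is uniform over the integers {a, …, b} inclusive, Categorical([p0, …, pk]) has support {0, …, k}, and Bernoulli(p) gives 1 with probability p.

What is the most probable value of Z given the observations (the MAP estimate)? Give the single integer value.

Enumerate traces; 8 have nonzero weight after conditioning:
  (X=0, W=1, Z=1, U=1, V=2, Y=1) weight 1/525
  (X=0, W=1, Z=1, U=1, V=3, Y=1) weight 1/525
  (X=1, W=1, Z=1, U=1, V=2, Y=1) weight 1/525
  (X=1, W=1, Z=1, U=1, V=3, Y=1) weight 1/525
  (X=2, W=0, Z=1, U=1, V=2, Y=1) weight 1/630
  (X=2, W=0, Z=1, U=1, V=3, Y=1) weight 1/630
  (X=2, W=1, Z=0, U=1, V=2, Y=1) weight 1/1575
  (X=2, W=1, Z=0, U=1, V=3, Y=1) weight 1/1575
Group by Z:
  weight(Z=0) = 2/1575
  weight(Z=1) = 17/1575
Total weight = 2/1575 + 17/1575 = 19/1575
P(Z=0 | obs) = 2/1575 / 19/1575 = 2/19
P(Z=1 | obs) = 17/1575 / 19/1575 = 17/19
argmax = 1

argmax_v P(Z = v | obs) = 1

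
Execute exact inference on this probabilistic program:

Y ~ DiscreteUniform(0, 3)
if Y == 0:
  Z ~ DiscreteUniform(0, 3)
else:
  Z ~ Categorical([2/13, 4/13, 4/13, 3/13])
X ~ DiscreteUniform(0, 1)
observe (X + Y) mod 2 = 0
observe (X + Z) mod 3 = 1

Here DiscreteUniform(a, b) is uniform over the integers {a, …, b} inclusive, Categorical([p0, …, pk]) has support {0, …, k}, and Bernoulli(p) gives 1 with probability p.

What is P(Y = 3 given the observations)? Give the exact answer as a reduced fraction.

Enumerate traces; 6 have nonzero weight after conditioning:
  (Y=0, Z=1, X=0) weight 1/32
  (Y=1, Z=0, X=1) weight 1/52
  (Y=1, Z=3, X=1) weight 3/104
  (Y=2, Z=1, X=0) weight 1/26
  (Y=3, Z=0, X=1) weight 1/52
  (Y=3, Z=3, X=1) weight 3/104
Group by Y:
  weight(Y=0) = 1/32
  weight(Y=1) = 5/104
  weight(Y=2) = 1/26
  weight(Y=3) = 5/104
Total weight = 1/32 + 5/104 + 1/26 + 5/104 = 69/416
P(Y=0 | obs) = 1/32 / 69/416 = 13/69
P(Y=1 | obs) = 5/104 / 69/416 = 20/69
P(Y=2 | obs) = 1/26 / 69/416 = 16/69
P(Y=3 | obs) = 5/104 / 69/416 = 20/69

P(Y = 3 | obs) = 20/69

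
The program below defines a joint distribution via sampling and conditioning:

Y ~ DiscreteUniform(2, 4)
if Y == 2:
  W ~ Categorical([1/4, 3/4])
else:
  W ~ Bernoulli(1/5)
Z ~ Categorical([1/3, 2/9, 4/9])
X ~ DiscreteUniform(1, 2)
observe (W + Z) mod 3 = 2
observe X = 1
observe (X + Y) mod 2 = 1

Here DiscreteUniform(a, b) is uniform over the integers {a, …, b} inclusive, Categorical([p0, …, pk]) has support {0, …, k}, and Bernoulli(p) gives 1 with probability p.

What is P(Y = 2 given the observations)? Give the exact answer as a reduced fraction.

P(Y = 2 | obs) = 25/61

Enumerate traces; 4 have nonzero weight after conditioning:
  (Y=2, W=0, Z=2, X=1) weight 1/54
  (Y=2, W=1, Z=1, X=1) weight 1/36
  (Y=4, W=0, Z=2, X=1) weight 8/135
  (Y=4, W=1, Z=1, X=1) weight 1/135
Group by Y:
  weight(Y=2) = 5/108
  weight(Y=4) = 1/15
Total weight = 5/108 + 1/15 = 61/540
P(Y=2 | obs) = 5/108 / 61/540 = 25/61
P(Y=4 | obs) = 1/15 / 61/540 = 36/61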